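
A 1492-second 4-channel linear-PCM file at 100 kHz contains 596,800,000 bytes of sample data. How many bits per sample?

Bytes per sample = 596,800,000 / (100,000 × 1,492 × 4) = 596,800,000 / 596,800,000 = 1.
Bit depth = 1 × 8 = 8 bits.

8 bits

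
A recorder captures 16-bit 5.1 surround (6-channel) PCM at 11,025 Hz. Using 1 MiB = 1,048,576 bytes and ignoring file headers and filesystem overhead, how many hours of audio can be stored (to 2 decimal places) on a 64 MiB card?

0.14 hours

Uncompressed byte rate = 11,025 × 2 × 6 = 132,300 bytes/s.
Capacity = 64 × 1,048,576 = 67,108,864 bytes.
67,108,864 / 132,300 ≈ 507.25 s → 0.14 hours.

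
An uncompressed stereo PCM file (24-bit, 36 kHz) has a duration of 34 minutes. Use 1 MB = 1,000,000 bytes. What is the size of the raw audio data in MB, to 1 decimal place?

440.6 MB

Duration = 34 minutes = 2,040 s.
Bytes = 36,000 samples/s × 2,040 s × 3 bytes/sample × 2 ch = 440,640,000 bytes.
440,640,000 / 1,000,000 = 440.6 MB.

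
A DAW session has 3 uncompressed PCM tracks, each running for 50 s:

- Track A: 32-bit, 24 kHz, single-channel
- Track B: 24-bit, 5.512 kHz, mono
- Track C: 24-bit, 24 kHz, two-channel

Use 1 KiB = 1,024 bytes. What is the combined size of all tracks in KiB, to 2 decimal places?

Track A: 24,000 × 50 × 4 × 1 = 4,800,000 bytes.
Track B: 5,512 × 50 × 3 × 1 = 826,800 bytes.
Track C: 24,000 × 50 × 3 × 2 = 7,200,000 bytes.
Total = 12,826,800 bytes = 12526.17 KiB.

12526.17 KiB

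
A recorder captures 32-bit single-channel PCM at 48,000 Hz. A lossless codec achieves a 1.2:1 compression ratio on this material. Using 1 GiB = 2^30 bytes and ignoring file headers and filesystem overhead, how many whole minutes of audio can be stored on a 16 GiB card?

1,789 minutes

Uncompressed byte rate = 48,000 × 4 × 1 = 192,000 bytes/s.
After 1.2:1 compression, effective rate ≈ 160000 bytes/s.
Capacity = 16 × 1,073,741,824 = 17,179,869,184 bytes.
17,179,869,184 / effective rate ≈ 107374.18 s → 1,789 minutes.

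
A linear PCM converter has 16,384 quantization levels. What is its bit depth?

log2(16,384) = 14.

14 bits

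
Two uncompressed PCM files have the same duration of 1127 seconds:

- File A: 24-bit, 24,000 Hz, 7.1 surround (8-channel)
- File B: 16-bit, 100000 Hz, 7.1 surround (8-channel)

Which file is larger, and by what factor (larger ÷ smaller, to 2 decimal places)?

File B, by a factor of 2.78

File A: 24,000 × 3 × 8 = 576,000 bytes/s.
File B: 100,000 × 2 × 8 = 1,600,000 bytes/s.
File B is larger; ratio = 1,803,200,000 / 649,152,000 = 2.78.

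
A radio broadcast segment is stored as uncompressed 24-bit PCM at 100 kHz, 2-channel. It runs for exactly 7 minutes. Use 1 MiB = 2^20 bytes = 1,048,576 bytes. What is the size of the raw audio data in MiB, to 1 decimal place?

Duration = exactly 7 minutes = 420 s.
Bytes = 100,000 samples/s × 420 s × 3 bytes/sample × 2 ch = 252,000,000 bytes.
252,000,000 / 1,048,576 = 240.3 MiB.

240.3 MiB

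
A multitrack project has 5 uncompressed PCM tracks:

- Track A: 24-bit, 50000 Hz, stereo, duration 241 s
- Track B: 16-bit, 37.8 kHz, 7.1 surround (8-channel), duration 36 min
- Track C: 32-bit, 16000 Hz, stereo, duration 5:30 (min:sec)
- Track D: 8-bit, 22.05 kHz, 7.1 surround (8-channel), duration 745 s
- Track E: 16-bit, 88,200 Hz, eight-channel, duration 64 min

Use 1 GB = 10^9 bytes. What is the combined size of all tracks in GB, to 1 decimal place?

7.0 GB

Track A: 50,000 × 241 × 3 × 2 = 72,300,000 bytes.
Track B: 36 min = 2,160 s; 37,800 × 2,160 × 2 × 8 = 1,306,368,000 bytes.
Track C: 5:30 (min:sec) = 330 s; 16,000 × 330 × 4 × 2 = 42,240,000 bytes.
Track D: 22,050 × 745 × 1 × 8 = 131,418,000 bytes.
Track E: 64 min = 3,840 s; 88,200 × 3,840 × 2 × 8 = 5,419,008,000 bytes.
Total = 6,971,334,000 bytes = 7.0 GB.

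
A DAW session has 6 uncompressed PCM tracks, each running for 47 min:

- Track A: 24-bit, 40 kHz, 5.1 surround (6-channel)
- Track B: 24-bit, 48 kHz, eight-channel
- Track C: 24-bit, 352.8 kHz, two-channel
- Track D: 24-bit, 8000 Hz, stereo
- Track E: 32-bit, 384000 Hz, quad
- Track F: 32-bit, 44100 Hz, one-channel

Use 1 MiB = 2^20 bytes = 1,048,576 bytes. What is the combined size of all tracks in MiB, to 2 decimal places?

27854.26 MiB

47 min = 2,820 s.
Track A: 40,000 × 2,820 × 3 × 6 = 2,030,400,000 bytes.
Track B: 48,000 × 2,820 × 3 × 8 = 3,248,640,000 bytes.
Track C: 352,800 × 2,820 × 3 × 2 = 5,969,376,000 bytes.
Track D: 8,000 × 2,820 × 3 × 2 = 135,360,000 bytes.
Track E: 384,000 × 2,820 × 4 × 4 = 17,326,080,000 bytes.
Track F: 44,100 × 2,820 × 4 × 1 = 497,448,000 bytes.
Total = 29,207,304,000 bytes = 27854.26 MiB.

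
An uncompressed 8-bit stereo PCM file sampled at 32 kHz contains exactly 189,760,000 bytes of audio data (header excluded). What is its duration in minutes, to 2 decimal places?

49.42 minutes

Byte rate = 32,000 × 1 × 2 = 64,000 bytes/s.
Duration = 189,760,000 / 64,000 = 2,965 s.
2,965 s / 60 = 49.42 minutes.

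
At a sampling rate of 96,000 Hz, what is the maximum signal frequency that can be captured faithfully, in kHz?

48 kHz

Nyquist frequency = sample rate / 2 = 96,000 / 2 = 48 kHz.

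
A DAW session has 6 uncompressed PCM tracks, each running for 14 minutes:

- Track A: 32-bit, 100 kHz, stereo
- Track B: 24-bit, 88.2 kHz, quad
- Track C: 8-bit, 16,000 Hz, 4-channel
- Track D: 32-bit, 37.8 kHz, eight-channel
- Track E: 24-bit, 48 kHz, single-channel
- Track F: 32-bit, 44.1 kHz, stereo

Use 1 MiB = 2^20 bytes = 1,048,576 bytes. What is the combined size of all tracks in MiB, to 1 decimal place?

2907.0 MiB

14 minutes = 840 s.
Track A: 100,000 × 840 × 4 × 2 = 672,000,000 bytes.
Track B: 88,200 × 840 × 3 × 4 = 889,056,000 bytes.
Track C: 16,000 × 840 × 1 × 4 = 53,760,000 bytes.
Track D: 37,800 × 840 × 4 × 8 = 1,016,064,000 bytes.
Track E: 48,000 × 840 × 3 × 1 = 120,960,000 bytes.
Track F: 44,100 × 840 × 4 × 2 = 296,352,000 bytes.
Total = 3,048,192,000 bytes = 2907.0 MiB.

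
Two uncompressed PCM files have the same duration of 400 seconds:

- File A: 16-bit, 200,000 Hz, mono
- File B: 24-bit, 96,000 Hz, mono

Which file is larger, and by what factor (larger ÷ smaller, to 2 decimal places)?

File A: 200,000 × 2 × 1 = 400,000 bytes/s.
File B: 96,000 × 3 × 1 = 288,000 bytes/s.
File A is larger; ratio = 160,000,000 / 115,200,000 = 1.39.

File A, by a factor of 1.39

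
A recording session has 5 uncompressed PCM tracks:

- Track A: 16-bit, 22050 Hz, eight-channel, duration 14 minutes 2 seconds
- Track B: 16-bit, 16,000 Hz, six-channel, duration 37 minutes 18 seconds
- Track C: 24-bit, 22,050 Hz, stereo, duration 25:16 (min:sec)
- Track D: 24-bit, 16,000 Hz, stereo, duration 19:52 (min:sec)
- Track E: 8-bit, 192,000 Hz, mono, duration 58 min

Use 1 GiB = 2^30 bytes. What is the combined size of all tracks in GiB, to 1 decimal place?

1.6 GiB

Track A: 14 minutes 2 seconds = 842 s; 22,050 × 842 × 2 × 8 = 297,057,600 bytes.
Track B: 37 minutes 18 seconds = 2,238 s; 16,000 × 2,238 × 2 × 6 = 429,696,000 bytes.
Track C: 25:16 (min:sec) = 1,516 s; 22,050 × 1,516 × 3 × 2 = 200,566,800 bytes.
Track D: 19:52 (min:sec) = 1,192 s; 16,000 × 1,192 × 3 × 2 = 114,432,000 bytes.
Track E: 58 min = 3,480 s; 192,000 × 3,480 × 1 × 1 = 668,160,000 bytes.
Total = 1,709,912,400 bytes = 1.6 GiB.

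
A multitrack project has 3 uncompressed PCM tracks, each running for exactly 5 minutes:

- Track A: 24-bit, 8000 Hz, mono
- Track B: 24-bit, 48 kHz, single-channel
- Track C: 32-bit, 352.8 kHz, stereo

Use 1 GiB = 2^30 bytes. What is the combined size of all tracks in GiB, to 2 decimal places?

0.84 GiB

exactly 5 minutes = 300 s.
Track A: 8,000 × 300 × 3 × 1 = 7,200,000 bytes.
Track B: 48,000 × 300 × 3 × 1 = 43,200,000 bytes.
Track C: 352,800 × 300 × 4 × 2 = 846,720,000 bytes.
Total = 897,120,000 bytes = 0.84 GiB.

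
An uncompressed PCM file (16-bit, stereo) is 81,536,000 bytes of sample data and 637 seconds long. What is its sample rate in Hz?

Bytes = sample_rate × seconds × bytes_per_sample × channels.
sample_rate = 81,536,000 / (637 × 2 × 2) = 81,536,000 / 2,548 = 32,000 Hz.

32,000 Hz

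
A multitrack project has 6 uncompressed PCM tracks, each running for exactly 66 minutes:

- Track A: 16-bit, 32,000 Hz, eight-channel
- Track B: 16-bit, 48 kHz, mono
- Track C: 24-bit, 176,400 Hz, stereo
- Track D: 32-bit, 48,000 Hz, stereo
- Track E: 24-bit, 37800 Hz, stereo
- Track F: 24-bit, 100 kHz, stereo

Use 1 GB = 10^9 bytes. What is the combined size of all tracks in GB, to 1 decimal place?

11.4 GB

exactly 66 minutes = 3,960 s.
Track A: 32,000 × 3,960 × 2 × 8 = 2,027,520,000 bytes.
Track B: 48,000 × 3,960 × 2 × 1 = 380,160,000 bytes.
Track C: 176,400 × 3,960 × 3 × 2 = 4,191,264,000 bytes.
Track D: 48,000 × 3,960 × 4 × 2 = 1,520,640,000 bytes.
Track E: 37,800 × 3,960 × 3 × 2 = 898,128,000 bytes.
Track F: 100,000 × 3,960 × 3 × 2 = 2,376,000,000 bytes.
Total = 11,393,712,000 bytes = 11.4 GB.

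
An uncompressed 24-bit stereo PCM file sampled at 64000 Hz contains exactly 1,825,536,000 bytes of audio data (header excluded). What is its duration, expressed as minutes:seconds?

Byte rate = 64,000 × 3 × 2 = 384,000 bytes/s.
Duration = 1,825,536,000 / 384,000 = 4,754 s.
4,754 s = 79:14.

79:14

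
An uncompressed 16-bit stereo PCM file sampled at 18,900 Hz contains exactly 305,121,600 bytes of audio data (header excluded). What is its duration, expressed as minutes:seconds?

67:16

Byte rate = 18,900 × 2 × 2 = 75,600 bytes/s.
Duration = 305,121,600 / 75,600 = 4,036 s.
4,036 s = 67:16.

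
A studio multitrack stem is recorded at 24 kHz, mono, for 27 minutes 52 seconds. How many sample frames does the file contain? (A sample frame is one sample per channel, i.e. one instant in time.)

40,128,000 sample frames

27 minutes 52 seconds = 1,672 s.
24,000 samples/s × 1,672 s = 40,128,000 frames.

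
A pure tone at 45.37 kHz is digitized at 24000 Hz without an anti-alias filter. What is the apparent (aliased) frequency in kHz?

Nyquist = 24,000/2 = 12,000 Hz; 45,370 Hz exceeds it.
Alias = |45,370 − 2×24,000| = |45,370 − 48,000| = 2,630 Hz = 2.63 kHz.

2.63 kHz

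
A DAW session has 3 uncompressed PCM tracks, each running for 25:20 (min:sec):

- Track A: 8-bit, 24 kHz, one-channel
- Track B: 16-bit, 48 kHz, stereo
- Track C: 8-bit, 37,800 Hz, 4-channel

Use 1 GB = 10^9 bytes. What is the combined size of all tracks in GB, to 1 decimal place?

25:20 (min:sec) = 1,520 s.
Track A: 24,000 × 1,520 × 1 × 1 = 36,480,000 bytes.
Track B: 48,000 × 1,520 × 2 × 2 = 291,840,000 bytes.
Track C: 37,800 × 1,520 × 1 × 4 = 229,824,000 bytes.
Total = 558,144,000 bytes = 0.6 GB.

0.6 GB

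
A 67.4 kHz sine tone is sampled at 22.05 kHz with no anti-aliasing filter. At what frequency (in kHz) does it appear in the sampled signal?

Nyquist = 22,050/2 = 11,025 Hz; 67,400 Hz exceeds it.
Alias = |67,400 − 3×22,050| = |67,400 − 66,150| = 1,250 Hz = 1.25 kHz.

1.25 kHz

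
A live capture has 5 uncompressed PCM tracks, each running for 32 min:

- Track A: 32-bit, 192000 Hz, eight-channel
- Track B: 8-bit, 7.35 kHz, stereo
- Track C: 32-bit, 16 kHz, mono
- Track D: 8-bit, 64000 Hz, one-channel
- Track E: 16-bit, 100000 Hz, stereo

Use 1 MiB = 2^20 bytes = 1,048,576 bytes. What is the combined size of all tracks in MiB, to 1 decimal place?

12243.7 MiB

32 min = 1,920 s.
Track A: 192,000 × 1,920 × 4 × 8 = 11,796,480,000 bytes.
Track B: 7,350 × 1,920 × 1 × 2 = 28,224,000 bytes.
Track C: 16,000 × 1,920 × 4 × 1 = 122,880,000 bytes.
Track D: 64,000 × 1,920 × 1 × 1 = 122,880,000 bytes.
Track E: 100,000 × 1,920 × 2 × 2 = 768,000,000 bytes.
Total = 12,838,464,000 bytes = 12243.7 MiB.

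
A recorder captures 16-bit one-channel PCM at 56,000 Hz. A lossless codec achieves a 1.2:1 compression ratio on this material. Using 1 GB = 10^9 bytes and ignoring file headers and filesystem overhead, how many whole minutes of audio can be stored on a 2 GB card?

Uncompressed byte rate = 56,000 × 2 × 1 = 112,000 bytes/s.
After 1.2:1 compression, effective rate ≈ 93333.33 bytes/s.
Capacity = 2 × 1,000,000,000 = 2,000,000,000 bytes.
2,000,000,000 / effective rate ≈ 21428.57 s → 357 minutes.

357 minutes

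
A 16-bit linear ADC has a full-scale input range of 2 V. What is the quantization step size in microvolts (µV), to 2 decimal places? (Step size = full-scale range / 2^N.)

30.52 µV

2 V / 2^16 = 2 / 65,536 V = 30.52 µV.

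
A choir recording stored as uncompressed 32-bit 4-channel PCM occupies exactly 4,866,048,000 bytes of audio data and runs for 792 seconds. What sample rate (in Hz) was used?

Bytes = sample_rate × seconds × bytes_per_sample × channels.
sample_rate = 4,866,048,000 / (792 × 4 × 4) = 4,866,048,000 / 12,672 = 384,000 Hz.

384,000 Hz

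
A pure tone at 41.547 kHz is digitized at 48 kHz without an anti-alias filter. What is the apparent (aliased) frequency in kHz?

Nyquist = 48,000/2 = 24,000 Hz; 41,547 Hz exceeds it.
Alias = |41,547 − 1×48,000| = |41,547 − 48,000| = 6,453 Hz = 6.453 kHz.

6.453 kHz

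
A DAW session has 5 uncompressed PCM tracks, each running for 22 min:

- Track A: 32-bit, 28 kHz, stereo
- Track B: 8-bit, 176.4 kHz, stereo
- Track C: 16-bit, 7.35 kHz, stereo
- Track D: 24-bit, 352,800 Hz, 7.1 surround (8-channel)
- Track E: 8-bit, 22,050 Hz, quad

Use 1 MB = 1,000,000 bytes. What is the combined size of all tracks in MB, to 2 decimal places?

22 min = 1,320 s.
Track A: 28,000 × 1,320 × 4 × 2 = 295,680,000 bytes.
Track B: 176,400 × 1,320 × 1 × 2 = 465,696,000 bytes.
Track C: 7,350 × 1,320 × 2 × 2 = 38,808,000 bytes.
Track D: 352,800 × 1,320 × 3 × 8 = 11,176,704,000 bytes.
Track E: 22,050 × 1,320 × 1 × 4 = 116,424,000 bytes.
Total = 12,093,312,000 bytes = 12093.31 MB.

12093.31 MB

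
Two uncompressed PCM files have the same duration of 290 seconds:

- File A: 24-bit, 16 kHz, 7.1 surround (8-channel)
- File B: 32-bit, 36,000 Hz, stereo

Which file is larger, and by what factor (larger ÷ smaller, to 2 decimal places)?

File A: 16,000 × 3 × 8 = 384,000 bytes/s.
File B: 36,000 × 4 × 2 = 288,000 bytes/s.
File A is larger; ratio = 111,360,000 / 83,520,000 = 1.33.

File A, by a factor of 1.33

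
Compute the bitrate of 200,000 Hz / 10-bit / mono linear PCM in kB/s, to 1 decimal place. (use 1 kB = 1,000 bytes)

250.0 kB/s

Bit rate = 200,000 × 10 × 1 = 2,000,000 bits/s.
2,000,000 / 8 = 250,000 B/s = 250.0 kB/s.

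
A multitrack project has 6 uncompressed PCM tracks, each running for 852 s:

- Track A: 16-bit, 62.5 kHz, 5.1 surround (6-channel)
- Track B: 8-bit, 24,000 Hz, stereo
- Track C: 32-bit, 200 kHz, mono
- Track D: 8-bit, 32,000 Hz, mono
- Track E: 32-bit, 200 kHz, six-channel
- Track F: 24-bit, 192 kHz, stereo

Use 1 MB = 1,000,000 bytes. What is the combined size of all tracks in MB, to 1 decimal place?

Track A: 62,500 × 852 × 2 × 6 = 639,000,000 bytes.
Track B: 24,000 × 852 × 1 × 2 = 40,896,000 bytes.
Track C: 200,000 × 852 × 4 × 1 = 681,600,000 bytes.
Track D: 32,000 × 852 × 1 × 1 = 27,264,000 bytes.
Track E: 200,000 × 852 × 4 × 6 = 4,089,600,000 bytes.
Track F: 192,000 × 852 × 3 × 2 = 981,504,000 bytes.
Total = 6,459,864,000 bytes = 6459.9 MB.

6459.9 MB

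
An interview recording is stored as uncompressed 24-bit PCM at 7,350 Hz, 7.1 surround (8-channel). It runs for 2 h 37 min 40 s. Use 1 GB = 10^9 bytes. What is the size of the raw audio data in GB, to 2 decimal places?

1.67 GB

Duration = 2 h 37 min 40 s = 9,460 s.
Bytes = 7,350 samples/s × 9,460 s × 3 bytes/sample × 8 ch = 1,668,744,000 bytes.
1,668,744,000 / 1,000,000,000 = 1.67 GB.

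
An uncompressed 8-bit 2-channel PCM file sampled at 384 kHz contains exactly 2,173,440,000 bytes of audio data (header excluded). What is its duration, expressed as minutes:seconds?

Byte rate = 384,000 × 1 × 2 = 768,000 bytes/s.
Duration = 2,173,440,000 / 768,000 = 2,830 s.
2,830 s = 47:10.

47:10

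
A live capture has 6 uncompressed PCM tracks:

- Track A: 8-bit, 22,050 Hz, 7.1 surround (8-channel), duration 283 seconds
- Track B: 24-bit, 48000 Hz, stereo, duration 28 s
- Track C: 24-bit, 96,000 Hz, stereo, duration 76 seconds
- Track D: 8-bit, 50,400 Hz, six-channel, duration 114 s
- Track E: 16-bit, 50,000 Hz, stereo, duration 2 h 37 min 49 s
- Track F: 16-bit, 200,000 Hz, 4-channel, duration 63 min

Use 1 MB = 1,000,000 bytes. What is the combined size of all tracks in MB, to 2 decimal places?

8078.03 MB

Track A: 22,050 × 283 × 1 × 8 = 49,921,200 bytes.
Track B: 48,000 × 28 × 3 × 2 = 8,064,000 bytes.
Track C: 96,000 × 76 × 3 × 2 = 43,776,000 bytes.
Track D: 50,400 × 114 × 1 × 6 = 34,473,600 bytes.
Track E: 2 h 37 min 49 s = 9,469 s; 50,000 × 9,469 × 2 × 2 = 1,893,800,000 bytes.
Track F: 63 min = 3,780 s; 200,000 × 3,780 × 2 × 4 = 6,048,000,000 bytes.
Total = 8,078,034,800 bytes = 8078.03 MB.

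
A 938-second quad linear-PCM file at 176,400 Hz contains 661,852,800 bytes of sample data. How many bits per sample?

8 bits

Bytes per sample = 661,852,800 / (176,400 × 938 × 4) = 661,852,800 / 661,852,800 = 1.
Bit depth = 1 × 8 = 8 bits.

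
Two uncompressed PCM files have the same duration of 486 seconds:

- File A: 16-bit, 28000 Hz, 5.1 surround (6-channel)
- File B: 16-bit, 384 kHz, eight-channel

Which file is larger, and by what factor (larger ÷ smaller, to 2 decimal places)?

File B, by a factor of 18.29

File A: 28,000 × 2 × 6 = 336,000 bytes/s.
File B: 384,000 × 2 × 8 = 6,144,000 bytes/s.
File B is larger; ratio = 2,985,984,000 / 163,296,000 = 18.29.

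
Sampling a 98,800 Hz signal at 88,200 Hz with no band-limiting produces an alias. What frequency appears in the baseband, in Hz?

10,600 Hz

Nyquist = 88,200/2 = 44,100 Hz; 98,800 Hz exceeds it.
Alias = |98,800 − 1×88,200| = |98,800 − 88,200| = 10,600 Hz.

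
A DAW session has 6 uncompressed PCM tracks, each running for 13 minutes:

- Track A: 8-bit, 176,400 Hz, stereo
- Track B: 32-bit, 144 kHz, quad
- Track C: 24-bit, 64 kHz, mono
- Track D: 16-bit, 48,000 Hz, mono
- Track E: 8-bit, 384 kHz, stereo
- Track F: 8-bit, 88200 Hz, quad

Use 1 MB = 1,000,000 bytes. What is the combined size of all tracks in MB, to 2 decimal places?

3171.17 MB

13 minutes = 780 s.
Track A: 176,400 × 780 × 1 × 2 = 275,184,000 bytes.
Track B: 144,000 × 780 × 4 × 4 = 1,797,120,000 bytes.
Track C: 64,000 × 780 × 3 × 1 = 149,760,000 bytes.
Track D: 48,000 × 780 × 2 × 1 = 74,880,000 bytes.
Track E: 384,000 × 780 × 1 × 2 = 599,040,000 bytes.
Track F: 88,200 × 780 × 1 × 4 = 275,184,000 bytes.
Total = 3,171,168,000 bytes = 3171.17 MB.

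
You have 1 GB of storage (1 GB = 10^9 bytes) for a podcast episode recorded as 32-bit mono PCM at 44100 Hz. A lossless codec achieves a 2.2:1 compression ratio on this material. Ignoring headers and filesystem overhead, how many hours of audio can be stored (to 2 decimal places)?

Uncompressed byte rate = 44,100 × 4 × 1 = 176,400 bytes/s.
After 2.2:1 compression, effective rate ≈ 80181.82 bytes/s.
Capacity = 1 × 1,000,000,000 = 1,000,000,000 bytes.
1,000,000,000 / effective rate ≈ 12471.66 s → 3.46 hours.

3.46 hours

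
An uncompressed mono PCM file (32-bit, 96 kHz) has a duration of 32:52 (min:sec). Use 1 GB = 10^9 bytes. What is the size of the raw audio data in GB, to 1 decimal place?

Duration = 32:52 (min:sec) = 1,972 s.
Bytes = 96,000 samples/s × 1,972 s × 4 bytes/sample × 1 ch = 757,248,000 bytes.
757,248,000 / 1,000,000,000 = 0.8 GB.

0.8 GB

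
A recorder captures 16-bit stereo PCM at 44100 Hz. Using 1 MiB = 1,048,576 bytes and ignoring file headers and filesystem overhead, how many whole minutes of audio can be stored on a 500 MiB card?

49 minutes

Uncompressed byte rate = 44,100 × 2 × 2 = 176,400 bytes/s.
Capacity = 500 × 1,048,576 = 524,288,000 bytes.
524,288,000 / 176,400 ≈ 2972.15 s → 49 minutes.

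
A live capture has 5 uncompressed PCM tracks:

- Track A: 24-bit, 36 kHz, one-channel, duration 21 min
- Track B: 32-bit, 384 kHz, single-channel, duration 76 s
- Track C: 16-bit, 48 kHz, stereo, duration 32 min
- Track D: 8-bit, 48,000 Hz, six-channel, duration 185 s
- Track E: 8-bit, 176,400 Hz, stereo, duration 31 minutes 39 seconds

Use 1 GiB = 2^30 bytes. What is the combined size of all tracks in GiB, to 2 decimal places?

Track A: 21 min = 1,260 s; 36,000 × 1,260 × 3 × 1 = 136,080,000 bytes.
Track B: 384,000 × 76 × 4 × 1 = 116,736,000 bytes.
Track C: 32 min = 1,920 s; 48,000 × 1,920 × 2 × 2 = 368,640,000 bytes.
Track D: 48,000 × 185 × 1 × 6 = 53,280,000 bytes.
Track E: 31 minutes 39 seconds = 1,899 s; 176,400 × 1,899 × 1 × 2 = 669,967,200 bytes.
Total = 1,344,703,200 bytes = 1.25 GiB.

1.25 GiB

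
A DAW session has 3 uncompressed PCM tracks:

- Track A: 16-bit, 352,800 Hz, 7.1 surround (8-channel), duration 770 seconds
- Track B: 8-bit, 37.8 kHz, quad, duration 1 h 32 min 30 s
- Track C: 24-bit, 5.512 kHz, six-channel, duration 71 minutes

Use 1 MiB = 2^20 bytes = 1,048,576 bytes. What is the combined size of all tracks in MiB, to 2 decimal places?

Track A: 352,800 × 770 × 2 × 8 = 4,346,496,000 bytes.
Track B: 1 h 32 min 30 s = 5,550 s; 37,800 × 5,550 × 1 × 4 = 839,160,000 bytes.
Track C: 71 minutes = 4,260 s; 5,512 × 4,260 × 3 × 6 = 422,660,160 bytes.
Total = 5,608,316,160 bytes = 5348.51 MiB.

5348.51 MiB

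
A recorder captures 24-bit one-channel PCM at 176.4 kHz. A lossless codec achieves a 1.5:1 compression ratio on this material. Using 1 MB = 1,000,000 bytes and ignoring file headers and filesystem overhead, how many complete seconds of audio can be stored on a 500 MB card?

Uncompressed byte rate = 176,400 × 3 × 1 = 529,200 bytes/s.
After 1.5:1 compression, effective rate ≈ 352800 bytes/s.
Capacity = 500 × 1,000,000 = 500,000,000 bytes.
500,000,000 / effective rate ≈ 1417.23 s → 1,417 seconds.

1,417 seconds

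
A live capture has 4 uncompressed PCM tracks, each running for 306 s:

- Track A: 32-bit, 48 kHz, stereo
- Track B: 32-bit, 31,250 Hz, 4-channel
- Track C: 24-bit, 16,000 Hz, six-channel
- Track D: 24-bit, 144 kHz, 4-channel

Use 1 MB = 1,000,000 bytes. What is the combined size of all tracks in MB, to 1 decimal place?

Track A: 48,000 × 306 × 4 × 2 = 117,504,000 bytes.
Track B: 31,250 × 306 × 4 × 4 = 153,000,000 bytes.
Track C: 16,000 × 306 × 3 × 6 = 88,128,000 bytes.
Track D: 144,000 × 306 × 3 × 4 = 528,768,000 bytes.
Total = 887,400,000 bytes = 887.4 MB.

887.4 MB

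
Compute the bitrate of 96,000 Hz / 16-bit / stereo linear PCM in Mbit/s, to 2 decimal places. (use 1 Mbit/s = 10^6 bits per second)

Bit rate = 96,000 × 16 × 2 = 3,072,000 bits/s.
= 3.07 Mbit/s.

3.07 Mbit/s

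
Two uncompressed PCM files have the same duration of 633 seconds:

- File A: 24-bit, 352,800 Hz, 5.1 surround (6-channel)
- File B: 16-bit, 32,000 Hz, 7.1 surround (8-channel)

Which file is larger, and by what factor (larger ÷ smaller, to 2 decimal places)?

File A, by a factor of 12.40

File A: 352,800 × 3 × 6 = 6,350,400 bytes/s.
File B: 32,000 × 2 × 8 = 512,000 bytes/s.
File A is larger; ratio = 4,019,803,200 / 324,096,000 = 12.40.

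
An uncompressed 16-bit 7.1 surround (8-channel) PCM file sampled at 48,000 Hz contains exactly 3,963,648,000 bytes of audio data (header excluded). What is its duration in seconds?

5,161 seconds

Byte rate = 48,000 × 2 × 8 = 768,000 bytes/s.
Duration = 3,963,648,000 / 768,000 = 5,161 s.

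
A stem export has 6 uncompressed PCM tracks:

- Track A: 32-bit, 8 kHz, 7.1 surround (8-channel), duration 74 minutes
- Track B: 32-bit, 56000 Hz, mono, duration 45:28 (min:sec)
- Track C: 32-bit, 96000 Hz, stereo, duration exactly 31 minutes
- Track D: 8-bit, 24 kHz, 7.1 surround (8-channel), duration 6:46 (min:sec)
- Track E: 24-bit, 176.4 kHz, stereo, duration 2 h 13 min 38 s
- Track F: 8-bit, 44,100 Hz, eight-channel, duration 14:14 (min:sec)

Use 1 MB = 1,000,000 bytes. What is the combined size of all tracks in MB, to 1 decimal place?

12041.7 MB

Track A: 74 minutes = 4,440 s; 8,000 × 4,440 × 4 × 8 = 1,136,640,000 bytes.
Track B: 45:28 (min:sec) = 2,728 s; 56,000 × 2,728 × 4 × 1 = 611,072,000 bytes.
Track C: exactly 31 minutes = 1,860 s; 96,000 × 1,860 × 4 × 2 = 1,428,480,000 bytes.
Track D: 6:46 (min:sec) = 406 s; 24,000 × 406 × 1 × 8 = 77,952,000 bytes.
Track E: 2 h 13 min 38 s = 8,018 s; 176,400 × 8,018 × 3 × 2 = 8,486,251,200 bytes.
Track F: 14:14 (min:sec) = 854 s; 44,100 × 854 × 1 × 8 = 301,291,200 bytes.
Total = 12,041,686,400 bytes = 12041.7 MB.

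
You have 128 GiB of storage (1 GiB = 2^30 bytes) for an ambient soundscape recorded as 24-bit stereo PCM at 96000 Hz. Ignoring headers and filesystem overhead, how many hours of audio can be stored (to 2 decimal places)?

Uncompressed byte rate = 96,000 × 3 × 2 = 576,000 bytes/s.
Capacity = 128 × 1,073,741,824 = 137,438,953,472 bytes.
137,438,953,472 / 576,000 ≈ 238609.29 s → 66.28 hours.

66.28 hours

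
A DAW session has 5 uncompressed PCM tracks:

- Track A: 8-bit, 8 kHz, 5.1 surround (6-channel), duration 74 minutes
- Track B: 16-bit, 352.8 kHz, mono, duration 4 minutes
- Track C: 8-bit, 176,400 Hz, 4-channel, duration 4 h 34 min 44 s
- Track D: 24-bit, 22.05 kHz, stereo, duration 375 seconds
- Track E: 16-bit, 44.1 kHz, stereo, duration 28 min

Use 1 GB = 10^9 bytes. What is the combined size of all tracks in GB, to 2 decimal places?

Track A: 74 minutes = 4,440 s; 8,000 × 4,440 × 1 × 6 = 213,120,000 bytes.
Track B: 4 minutes = 240 s; 352,800 × 240 × 2 × 1 = 169,344,000 bytes.
Track C: 4 h 34 min 44 s = 16,484 s; 176,400 × 16,484 × 1 × 4 = 11,631,110,400 bytes.
Track D: 22,050 × 375 × 3 × 2 = 49,612,500 bytes.
Track E: 28 min = 1,680 s; 44,100 × 1,680 × 2 × 2 = 296,352,000 bytes.
Total = 12,359,538,900 bytes = 12.36 GB.

12.36 GB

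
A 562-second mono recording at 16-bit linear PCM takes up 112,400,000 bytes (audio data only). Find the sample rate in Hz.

100,000 Hz

Bytes = sample_rate × seconds × bytes_per_sample × channels.
sample_rate = 112,400,000 / (562 × 2 × 1) = 112,400,000 / 1,124 = 100,000 Hz.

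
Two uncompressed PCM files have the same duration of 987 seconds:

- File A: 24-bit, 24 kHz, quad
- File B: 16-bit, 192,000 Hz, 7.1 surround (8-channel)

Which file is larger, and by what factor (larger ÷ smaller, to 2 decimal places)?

File A: 24,000 × 3 × 4 = 288,000 bytes/s.
File B: 192,000 × 2 × 8 = 3,072,000 bytes/s.
File B is larger; ratio = 3,032,064,000 / 284,256,000 = 10.67.

File B, by a factor of 10.67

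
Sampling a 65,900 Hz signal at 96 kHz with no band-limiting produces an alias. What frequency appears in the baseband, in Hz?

Nyquist = 96,000/2 = 48,000 Hz; 65,900 Hz exceeds it.
Alias = |65,900 − 1×96,000| = |65,900 − 96,000| = 30,100 Hz.

30,100 Hz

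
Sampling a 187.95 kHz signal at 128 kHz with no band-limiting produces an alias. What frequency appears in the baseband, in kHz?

59.95 kHz

Nyquist = 128,000/2 = 64,000 Hz; 187,950 Hz exceeds it.
Alias = |187,950 − 1×128,000| = |187,950 − 128,000| = 59,950 Hz = 59.95 kHz.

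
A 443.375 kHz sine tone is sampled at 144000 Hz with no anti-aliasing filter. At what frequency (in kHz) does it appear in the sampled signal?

11.375 kHz

Nyquist = 144,000/2 = 72,000 Hz; 443,375 Hz exceeds it.
Alias = |443,375 − 3×144,000| = |443,375 − 432,000| = 11,375 Hz = 11.375 kHz.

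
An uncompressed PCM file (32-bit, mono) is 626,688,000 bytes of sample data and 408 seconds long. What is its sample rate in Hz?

Bytes = sample_rate × seconds × bytes_per_sample × channels.
sample_rate = 626,688,000 / (408 × 4 × 1) = 626,688,000 / 1,632 = 384,000 Hz.

384,000 Hz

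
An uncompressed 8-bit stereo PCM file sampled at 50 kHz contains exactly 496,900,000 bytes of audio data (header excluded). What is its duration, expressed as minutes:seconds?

82:49

Byte rate = 50,000 × 1 × 2 = 100,000 bytes/s.
Duration = 496,900,000 / 100,000 = 4,969 s.
4,969 s = 82:49.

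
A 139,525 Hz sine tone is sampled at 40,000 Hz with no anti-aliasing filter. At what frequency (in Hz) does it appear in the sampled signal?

19,525 Hz

Nyquist = 40,000/2 = 20,000 Hz; 139,525 Hz exceeds it.
Alias = |139,525 − 3×40,000| = |139,525 − 120,000| = 19,525 Hz.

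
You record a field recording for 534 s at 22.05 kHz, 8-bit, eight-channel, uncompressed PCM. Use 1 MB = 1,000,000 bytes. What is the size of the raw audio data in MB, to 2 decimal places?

94.20 MB

Bytes = 22,050 samples/s × 534 s × 1 bytes/sample × 8 ch = 94,197,600 bytes.
94,197,600 / 1,000,000 = 94.20 MB.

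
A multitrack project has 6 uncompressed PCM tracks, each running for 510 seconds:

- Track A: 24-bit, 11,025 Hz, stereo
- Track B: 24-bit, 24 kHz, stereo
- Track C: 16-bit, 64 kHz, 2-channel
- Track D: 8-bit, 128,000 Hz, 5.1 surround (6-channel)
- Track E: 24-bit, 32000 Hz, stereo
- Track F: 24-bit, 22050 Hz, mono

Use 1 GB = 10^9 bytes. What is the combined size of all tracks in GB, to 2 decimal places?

Track A: 11,025 × 510 × 3 × 2 = 33,736,500 bytes.
Track B: 24,000 × 510 × 3 × 2 = 73,440,000 bytes.
Track C: 64,000 × 510 × 2 × 2 = 130,560,000 bytes.
Track D: 128,000 × 510 × 1 × 6 = 391,680,000 bytes.
Track E: 32,000 × 510 × 3 × 2 = 97,920,000 bytes.
Track F: 22,050 × 510 × 3 × 1 = 33,736,500 bytes.
Total = 761,073,000 bytes = 0.76 GB.

0.76 GB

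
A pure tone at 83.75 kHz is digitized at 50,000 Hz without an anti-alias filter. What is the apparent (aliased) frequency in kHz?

Nyquist = 50,000/2 = 25,000 Hz; 83,750 Hz exceeds it.
Alias = |83,750 − 2×50,000| = |83,750 − 100,000| = 16,250 Hz = 16.25 kHz.

16.25 kHz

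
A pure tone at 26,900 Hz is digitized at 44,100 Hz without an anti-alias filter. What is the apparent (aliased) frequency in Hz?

Nyquist = 44,100/2 = 22,050 Hz; 26,900 Hz exceeds it.
Alias = |26,900 − 1×44,100| = |26,900 − 44,100| = 17,200 Hz.

17,200 Hz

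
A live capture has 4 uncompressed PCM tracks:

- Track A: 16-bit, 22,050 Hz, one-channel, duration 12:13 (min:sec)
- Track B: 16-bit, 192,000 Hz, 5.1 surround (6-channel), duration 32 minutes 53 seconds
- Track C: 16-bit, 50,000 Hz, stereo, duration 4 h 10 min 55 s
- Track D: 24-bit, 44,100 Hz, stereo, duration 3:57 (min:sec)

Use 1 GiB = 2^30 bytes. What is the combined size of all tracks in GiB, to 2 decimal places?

Track A: 12:13 (min:sec) = 733 s; 22,050 × 733 × 2 × 1 = 32,325,300 bytes.
Track B: 32 minutes 53 seconds = 1,973 s; 192,000 × 1,973 × 2 × 6 = 4,545,792,000 bytes.
Track C: 4 h 10 min 55 s = 15,055 s; 50,000 × 15,055 × 2 × 2 = 3,011,000,000 bytes.
Track D: 3:57 (min:sec) = 237 s; 44,100 × 237 × 3 × 2 = 62,710,200 bytes.
Total = 7,651,827,500 bytes = 7.13 GiB.

7.13 GiB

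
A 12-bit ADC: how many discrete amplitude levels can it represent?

4,096 levels

2^12 = 4,096.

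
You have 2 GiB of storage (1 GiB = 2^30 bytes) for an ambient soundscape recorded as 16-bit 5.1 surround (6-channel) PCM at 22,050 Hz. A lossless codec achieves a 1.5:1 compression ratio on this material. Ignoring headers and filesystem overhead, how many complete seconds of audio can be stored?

12,173 seconds

Uncompressed byte rate = 22,050 × 2 × 6 = 264,600 bytes/s.
After 1.5:1 compression, effective rate ≈ 176400 bytes/s.
Capacity = 2 × 1,073,741,824 = 2,147,483,648 bytes.
2,147,483,648 / effective rate ≈ 12173.94 s → 12,173 seconds.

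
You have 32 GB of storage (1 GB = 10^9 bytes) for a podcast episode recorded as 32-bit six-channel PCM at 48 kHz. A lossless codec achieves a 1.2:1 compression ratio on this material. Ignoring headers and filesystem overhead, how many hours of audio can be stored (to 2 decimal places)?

9.26 hours

Uncompressed byte rate = 48,000 × 4 × 6 = 1,152,000 bytes/s.
After 1.2:1 compression, effective rate ≈ 960000 bytes/s.
Capacity = 32 × 1,000,000,000 = 32,000,000,000 bytes.
32,000,000,000 / effective rate ≈ 33333.33 s → 9.26 hours.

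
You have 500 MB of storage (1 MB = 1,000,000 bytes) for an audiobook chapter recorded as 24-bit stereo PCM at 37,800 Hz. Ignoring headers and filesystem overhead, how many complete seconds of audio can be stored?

Uncompressed byte rate = 37,800 × 3 × 2 = 226,800 bytes/s.
Capacity = 500 × 1,000,000 = 500,000,000 bytes.
500,000,000 / 226,800 ≈ 2204.59 s → 2,204 seconds.

2,204 seconds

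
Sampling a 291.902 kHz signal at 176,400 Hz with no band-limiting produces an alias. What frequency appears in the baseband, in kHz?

60.898 kHz

Nyquist = 176,400/2 = 88,200 Hz; 291,902 Hz exceeds it.
Alias = |291,902 − 2×176,400| = |291,902 − 352,800| = 60,898 Hz = 60.898 kHz.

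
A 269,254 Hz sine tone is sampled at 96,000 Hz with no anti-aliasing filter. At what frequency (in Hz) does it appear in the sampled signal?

Nyquist = 96,000/2 = 48,000 Hz; 269,254 Hz exceeds it.
Alias = |269,254 − 3×96,000| = |269,254 − 288,000| = 18,746 Hz.

18,746 Hz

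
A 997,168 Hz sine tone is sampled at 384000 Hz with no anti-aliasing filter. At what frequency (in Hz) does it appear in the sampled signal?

154,832 Hz

Nyquist = 384,000/2 = 192,000 Hz; 997,168 Hz exceeds it.
Alias = |997,168 − 3×384,000| = |997,168 − 1,152,000| = 154,832 Hz.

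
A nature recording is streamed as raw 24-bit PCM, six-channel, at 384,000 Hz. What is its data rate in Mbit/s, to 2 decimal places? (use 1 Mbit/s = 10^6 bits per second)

55.30 Mbit/s

Bit rate = 384,000 × 24 × 6 = 55,296,000 bits/s.
= 55.30 Mbit/s.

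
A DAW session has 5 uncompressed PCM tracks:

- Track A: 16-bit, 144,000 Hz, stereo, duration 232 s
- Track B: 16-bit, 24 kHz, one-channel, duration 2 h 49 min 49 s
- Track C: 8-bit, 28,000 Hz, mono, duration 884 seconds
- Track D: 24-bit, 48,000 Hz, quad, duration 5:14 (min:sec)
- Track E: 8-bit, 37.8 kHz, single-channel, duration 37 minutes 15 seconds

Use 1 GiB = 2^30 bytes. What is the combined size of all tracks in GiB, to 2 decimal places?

0.85 GiB

Track A: 144,000 × 232 × 2 × 2 = 133,632,000 bytes.
Track B: 2 h 49 min 49 s = 10,189 s; 24,000 × 10,189 × 2 × 1 = 489,072,000 bytes.
Track C: 28,000 × 884 × 1 × 1 = 24,752,000 bytes.
Track D: 5:14 (min:sec) = 314 s; 48,000 × 314 × 3 × 4 = 180,864,000 bytes.
Track E: 37 minutes 15 seconds = 2,235 s; 37,800 × 2,235 × 1 × 1 = 84,483,000 bytes.
Total = 912,803,000 bytes = 0.85 GiB.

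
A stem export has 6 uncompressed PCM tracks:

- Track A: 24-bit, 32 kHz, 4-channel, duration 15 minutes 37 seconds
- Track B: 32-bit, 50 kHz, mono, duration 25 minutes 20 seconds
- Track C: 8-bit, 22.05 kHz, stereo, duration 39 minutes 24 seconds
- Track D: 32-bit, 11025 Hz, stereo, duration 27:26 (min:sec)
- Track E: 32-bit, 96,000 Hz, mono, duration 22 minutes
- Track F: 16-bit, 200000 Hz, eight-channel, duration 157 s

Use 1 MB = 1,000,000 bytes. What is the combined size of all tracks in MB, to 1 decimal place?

Track A: 15 minutes 37 seconds = 937 s; 32,000 × 937 × 3 × 4 = 359,808,000 bytes.
Track B: 25 minutes 20 seconds = 1,520 s; 50,000 × 1,520 × 4 × 1 = 304,000,000 bytes.
Track C: 39 minutes 24 seconds = 2,364 s; 22,050 × 2,364 × 1 × 2 = 104,252,400 bytes.
Track D: 27:26 (min:sec) = 1,646 s; 11,025 × 1,646 × 4 × 2 = 145,177,200 bytes.
Track E: 22 minutes = 1,320 s; 96,000 × 1,320 × 4 × 1 = 506,880,000 bytes.
Track F: 200,000 × 157 × 2 × 8 = 502,400,000 bytes.
Total = 1,922,517,600 bytes = 1922.5 MB.

1922.5 MB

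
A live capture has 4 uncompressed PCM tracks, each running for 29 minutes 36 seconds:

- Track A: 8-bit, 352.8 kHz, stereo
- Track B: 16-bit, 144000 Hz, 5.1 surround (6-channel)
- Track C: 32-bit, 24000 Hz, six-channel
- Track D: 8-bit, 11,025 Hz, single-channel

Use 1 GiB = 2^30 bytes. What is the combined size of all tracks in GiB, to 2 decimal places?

29 minutes 36 seconds = 1,776 s.
Track A: 352,800 × 1,776 × 1 × 2 = 1,253,145,600 bytes.
Track B: 144,000 × 1,776 × 2 × 6 = 3,068,928,000 bytes.
Track C: 24,000 × 1,776 × 4 × 6 = 1,022,976,000 bytes.
Track D: 11,025 × 1,776 × 1 × 1 = 19,580,400 bytes.
Total = 5,364,630,000 bytes = 5.00 GiB.

5.00 GiB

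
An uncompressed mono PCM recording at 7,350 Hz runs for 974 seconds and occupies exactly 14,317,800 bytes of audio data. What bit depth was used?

Bytes per sample = 14,317,800 / (7,350 × 974 × 1) = 14,317,800 / 7,158,900 = 2.
Bit depth = 2 × 8 = 16 bits.

16 bits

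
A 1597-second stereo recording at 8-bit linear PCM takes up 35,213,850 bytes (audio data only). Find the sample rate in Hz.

Bytes = sample_rate × seconds × bytes_per_sample × channels.
sample_rate = 35,213,850 / (1,597 × 1 × 2) = 35,213,850 / 3,194 = 11,025 Hz.

11,025 Hz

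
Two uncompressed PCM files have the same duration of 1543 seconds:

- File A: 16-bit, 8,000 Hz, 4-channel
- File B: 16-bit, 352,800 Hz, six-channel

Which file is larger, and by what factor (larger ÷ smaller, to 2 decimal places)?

File A: 8,000 × 2 × 4 = 64,000 bytes/s.
File B: 352,800 × 2 × 6 = 4,233,600 bytes/s.
File B is larger; ratio = 6,532,444,800 / 98,752,000 = 66.15.

File B, by a factor of 66.15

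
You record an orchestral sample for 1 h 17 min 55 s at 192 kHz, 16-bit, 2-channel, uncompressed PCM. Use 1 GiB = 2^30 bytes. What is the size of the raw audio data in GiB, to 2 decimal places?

3.34 GiB

Duration = 1 h 17 min 55 s = 4,675 s.
Bytes = 192,000 samples/s × 4,675 s × 2 bytes/sample × 2 ch = 3,590,400,000 bytes.
3,590,400,000 / 1,073,741,824 = 3.34 GiB.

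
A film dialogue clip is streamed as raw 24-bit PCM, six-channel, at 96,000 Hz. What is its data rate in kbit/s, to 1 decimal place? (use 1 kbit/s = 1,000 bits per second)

13824.0 kbit/s

Bit rate = 96,000 × 24 × 6 = 13,824,000 bits/s.
= 13824.0 kbit/s.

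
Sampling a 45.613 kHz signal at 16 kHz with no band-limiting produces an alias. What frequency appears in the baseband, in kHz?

2.387 kHz

Nyquist = 16,000/2 = 8,000 Hz; 45,613 Hz exceeds it.
Alias = |45,613 − 3×16,000| = |45,613 − 48,000| = 2,387 Hz = 2.387 kHz.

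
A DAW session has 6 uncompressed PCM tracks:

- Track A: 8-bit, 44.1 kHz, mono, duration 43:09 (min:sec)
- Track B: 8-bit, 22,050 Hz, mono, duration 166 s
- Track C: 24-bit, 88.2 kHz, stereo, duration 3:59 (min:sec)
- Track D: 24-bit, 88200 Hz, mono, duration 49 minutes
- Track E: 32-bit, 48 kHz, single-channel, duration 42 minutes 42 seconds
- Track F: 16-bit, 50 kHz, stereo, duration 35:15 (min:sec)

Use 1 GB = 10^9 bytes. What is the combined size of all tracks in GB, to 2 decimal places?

1.94 GB

Track A: 43:09 (min:sec) = 2,589 s; 44,100 × 2,589 × 1 × 1 = 114,174,900 bytes.
Track B: 22,050 × 166 × 1 × 1 = 3,660,300 bytes.
Track C: 3:59 (min:sec) = 239 s; 88,200 × 239 × 3 × 2 = 126,478,800 bytes.
Track D: 49 minutes = 2,940 s; 88,200 × 2,940 × 3 × 1 = 777,924,000 bytes.
Track E: 42 minutes 42 seconds = 2,562 s; 48,000 × 2,562 × 4 × 1 = 491,904,000 bytes.
Track F: 35:15 (min:sec) = 2,115 s; 50,000 × 2,115 × 2 × 2 = 423,000,000 bytes.
Total = 1,937,142,000 bytes = 1.94 GB.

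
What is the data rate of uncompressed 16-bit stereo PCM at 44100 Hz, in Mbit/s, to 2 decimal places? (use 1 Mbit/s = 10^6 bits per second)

Bit rate = 44,100 × 16 × 2 = 1,411,200 bits/s.
= 1.41 Mbit/s.

1.41 Mbit/s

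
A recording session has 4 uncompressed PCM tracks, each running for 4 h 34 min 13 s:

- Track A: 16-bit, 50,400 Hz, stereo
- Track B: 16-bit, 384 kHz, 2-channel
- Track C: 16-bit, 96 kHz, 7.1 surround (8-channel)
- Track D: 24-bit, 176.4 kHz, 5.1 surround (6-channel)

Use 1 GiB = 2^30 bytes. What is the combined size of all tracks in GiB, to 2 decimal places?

98.82 GiB

4 h 34 min 13 s = 16,453 s.
Track A: 50,400 × 16,453 × 2 × 2 = 3,316,924,800 bytes.
Track B: 384,000 × 16,453 × 2 × 2 = 25,271,808,000 bytes.
Track C: 96,000 × 16,453 × 2 × 8 = 25,271,808,000 bytes.
Track D: 176,400 × 16,453 × 3 × 6 = 52,241,565,600 bytes.
Total = 106,102,106,400 bytes = 98.82 GiB.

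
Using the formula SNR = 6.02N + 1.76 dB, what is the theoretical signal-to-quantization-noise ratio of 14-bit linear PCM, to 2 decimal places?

6.02 × 14 + 1.76 = 86.04 dB.

86.04 dB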